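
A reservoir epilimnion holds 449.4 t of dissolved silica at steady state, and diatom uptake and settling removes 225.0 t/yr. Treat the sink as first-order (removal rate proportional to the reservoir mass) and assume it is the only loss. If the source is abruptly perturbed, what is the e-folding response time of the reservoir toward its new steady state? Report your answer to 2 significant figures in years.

For a linear reservoir the response time equals the residence time τ = M/F.
τ = 449.4 / 225.0 = 1.997 yr.

2.0 yr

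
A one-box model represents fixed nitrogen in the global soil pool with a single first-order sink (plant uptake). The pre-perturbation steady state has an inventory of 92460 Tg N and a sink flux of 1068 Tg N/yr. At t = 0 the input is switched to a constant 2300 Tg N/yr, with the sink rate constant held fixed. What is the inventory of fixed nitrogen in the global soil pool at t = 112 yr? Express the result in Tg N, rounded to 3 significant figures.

Residence time τ = M₀/F₀ = 86.57 yr. The eventual steady state is M_∞ = M₀·(F₁/F₀) = 92460 × 2300/1068 = 199120 Tg N.
The anomaly ΔM(t) = M(t) − M_∞ decays as ΔM₀·e^(−t/τ) with ΔM₀ = 92460 − 199120 = −106700 Tg N.
At t = 112 yr, e^(−t/τ) = e^(−1.294) = 0.2743, so ΔM = −29250 Tg N and M = 199120 − 29250 = 169870 Tg N.

170000 Tg N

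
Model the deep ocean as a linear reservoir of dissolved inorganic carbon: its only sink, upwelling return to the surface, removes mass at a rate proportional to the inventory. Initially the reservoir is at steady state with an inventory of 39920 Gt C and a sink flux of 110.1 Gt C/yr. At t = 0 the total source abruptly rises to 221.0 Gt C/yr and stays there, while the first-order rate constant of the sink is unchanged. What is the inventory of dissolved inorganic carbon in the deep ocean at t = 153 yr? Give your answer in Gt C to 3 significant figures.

Residence time τ = M₀/F₀ = 362.6 yr. The eventual steady state is M_∞ = M₀·(F₁/F₀) = 39920 × 221.0/110.1 = 80130 Gt C.
The anomaly ΔM(t) = M(t) − M_∞ decays as ΔM₀·e^(−t/τ) with ΔM₀ = 39920 − 80130 = −40210 Gt C.
At t = 153 yr, e^(−t/τ) = e^(−0.4220) = 0.6557, so ΔM = −26370 Gt C and M = 80130 − 26370 = 53762 Gt C.

53800 Gt C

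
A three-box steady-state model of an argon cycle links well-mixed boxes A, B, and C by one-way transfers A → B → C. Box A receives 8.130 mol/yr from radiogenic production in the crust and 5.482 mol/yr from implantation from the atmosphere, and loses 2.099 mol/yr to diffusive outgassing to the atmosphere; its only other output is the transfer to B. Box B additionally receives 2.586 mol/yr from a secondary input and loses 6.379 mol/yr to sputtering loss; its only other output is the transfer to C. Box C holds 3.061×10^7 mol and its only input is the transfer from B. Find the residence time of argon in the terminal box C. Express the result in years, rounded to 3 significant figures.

3.97×10^6 yr

Box A: F(A→B) = (8.130 + 5.482) − 2.099 = 11.513 mol/yr.
Box B: F(B→C) = (11.513 + 2.586) − 6.379 = 7.7200 mol/yr.
Box C throughput = its input = 7.7200 mol/yr; τ = 3.061×10^7 / 7.7200 = 3.965×10^6 yr.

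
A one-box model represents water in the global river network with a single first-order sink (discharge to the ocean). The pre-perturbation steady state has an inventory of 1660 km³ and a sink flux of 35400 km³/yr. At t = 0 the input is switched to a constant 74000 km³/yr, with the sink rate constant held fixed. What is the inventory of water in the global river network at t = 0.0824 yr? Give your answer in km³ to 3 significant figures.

The sink rate constant is k = F₀/M₀ = 35400/1660 = 21.33 yr⁻¹.
Solving dM/dt = F₁ − kM with M(0) = M₀ gives M(t) = F₁/k + (M₀ − F₁/k)·e^(−kt).
F₁/k = 74000/21.33 = 3470.1 km³; kt = 21.33 × 0.0824 = 1.757, e^(−kt) = 0.1725.
M(0.0824) = 3470.1 + (1660 − 3470.1) × 0.1725 = 3470.1 − 312.3 = 3157.8 km³.

3160 km³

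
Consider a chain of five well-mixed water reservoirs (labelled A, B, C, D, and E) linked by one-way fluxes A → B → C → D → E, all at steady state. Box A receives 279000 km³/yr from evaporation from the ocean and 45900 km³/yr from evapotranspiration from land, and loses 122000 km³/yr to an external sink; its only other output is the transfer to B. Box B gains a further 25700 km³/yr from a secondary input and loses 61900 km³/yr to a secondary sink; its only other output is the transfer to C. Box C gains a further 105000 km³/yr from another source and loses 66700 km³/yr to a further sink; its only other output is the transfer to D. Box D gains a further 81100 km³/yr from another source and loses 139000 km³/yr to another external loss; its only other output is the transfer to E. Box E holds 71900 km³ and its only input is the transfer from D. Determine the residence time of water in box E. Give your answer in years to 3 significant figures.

Box A: F(A→B) = (279000 + 45900) − 122000 = 202900 km³/yr.
Box B: F(B→C) = (202900 + 25700) − 61900 = 166700 km³/yr.
Box C: F(C→D) = (166700 + 105000) − 66700 = 205000 km³/yr.
Box D: F(D→E) = (205000 + 81100) − 139000 = 147100 km³/yr.
Box E throughput = its input = 147100 km³/yr; τ = 71900 / 147100 = 0.4888 yr.

0.489 yr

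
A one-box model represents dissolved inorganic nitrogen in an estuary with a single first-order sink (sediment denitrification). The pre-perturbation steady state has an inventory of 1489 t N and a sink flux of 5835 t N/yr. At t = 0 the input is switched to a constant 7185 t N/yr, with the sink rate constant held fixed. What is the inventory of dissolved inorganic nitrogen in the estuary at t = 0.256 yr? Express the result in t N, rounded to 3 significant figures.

1710 t N

τ = M₀/F₀ = 1489/5835 = 0.2552 yr; rate constant k = 1/τ.
New steady state M_∞ = F₁/k = F₁·τ = 7185 × 0.2552 = 1833.5 t N.
M(t) = M_∞ + (M₀ − M_∞)·e^(−t/τ); t/τ = 0.256/0.2552 = 1.003, so e^(−t/τ) = 0.3667.
M(t) = 1833.5 − 344.5 × 0.3667 = 1707.2 t N.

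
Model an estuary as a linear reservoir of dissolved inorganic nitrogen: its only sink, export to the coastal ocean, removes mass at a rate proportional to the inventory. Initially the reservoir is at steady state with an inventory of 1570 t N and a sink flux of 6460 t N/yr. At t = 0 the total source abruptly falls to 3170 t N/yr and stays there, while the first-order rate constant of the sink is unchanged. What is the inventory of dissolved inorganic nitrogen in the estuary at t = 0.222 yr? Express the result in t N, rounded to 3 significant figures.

τ = M₀/F₀ = 1570/6460 = 0.2430 yr; rate constant k = 1/τ.
New steady state M_∞ = F₁/k = F₁·τ = 3170 × 0.2430 = 770.42 t N.
M(t) = M_∞ + (M₀ − M_∞)·e^(−t/τ); t/τ = 0.222/0.2430 = 0.9135, so e^(−t/τ) = 0.4011.
M(t) = 770.42 + 799.6 × 0.4011 = 1091.2 t N.

1090 t N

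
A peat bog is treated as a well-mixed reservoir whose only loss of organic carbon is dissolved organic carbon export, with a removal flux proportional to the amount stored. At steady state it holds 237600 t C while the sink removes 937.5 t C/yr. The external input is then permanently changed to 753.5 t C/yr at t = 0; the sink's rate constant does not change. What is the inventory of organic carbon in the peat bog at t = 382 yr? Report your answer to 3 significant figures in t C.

201000 t C

The sink rate constant is k = F₀/M₀ = 937.5/237600 = 0.003946 yr⁻¹.
Solving dM/dt = F₁ − kM with M(0) = M₀ gives M(t) = F₁/k + (M₀ − F₁/k)·e^(−kt).
F₁/k = 753.5/0.003946 = 190970 t C; kt = 0.003946 × 382 = 1.507, e^(−kt) = 0.2215.
M(382) = 190970 + (237600 − 190970) × 0.2215 = 190970 + 10330 = 201300 t C.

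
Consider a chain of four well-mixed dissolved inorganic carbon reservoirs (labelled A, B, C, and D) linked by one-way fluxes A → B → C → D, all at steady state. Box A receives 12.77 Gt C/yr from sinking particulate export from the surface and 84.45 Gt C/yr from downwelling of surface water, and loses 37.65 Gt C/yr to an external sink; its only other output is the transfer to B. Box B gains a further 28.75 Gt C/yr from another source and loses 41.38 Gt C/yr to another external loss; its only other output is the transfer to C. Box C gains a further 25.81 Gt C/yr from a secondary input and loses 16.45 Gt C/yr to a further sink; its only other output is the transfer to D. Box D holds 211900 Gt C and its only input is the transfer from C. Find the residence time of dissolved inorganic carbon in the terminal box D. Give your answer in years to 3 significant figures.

3760 yr

Box A: F(A→B) = (12.77 + 84.45) − 37.65 = 59.570 Gt C/yr.
Box B: F(B→C) = (59.570 + 28.75) − 41.38 = 46.940 Gt C/yr.
Box C: F(C→D) = (46.940 + 25.81) − 16.45 = 56.300 Gt C/yr.
Box D throughput = its input = 56.300 Gt C/yr; τ = 211900 / 56.300 = 3764 yr.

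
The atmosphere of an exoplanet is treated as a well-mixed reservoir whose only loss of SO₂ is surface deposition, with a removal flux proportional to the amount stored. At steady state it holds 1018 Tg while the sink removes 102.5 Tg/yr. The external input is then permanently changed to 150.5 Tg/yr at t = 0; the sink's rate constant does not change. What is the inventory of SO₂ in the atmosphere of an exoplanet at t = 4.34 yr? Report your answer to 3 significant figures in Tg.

1190 Tg

The sink rate constant is k = F₀/M₀ = 102.5/1018 = 0.1007 yr⁻¹.
Solving dM/dt = F₁ − kM with M(0) = M₀ gives M(t) = F₁/k + (M₀ − F₁/k)·e^(−kt).
F₁/k = 150.5/0.1007 = 1494.7 Tg; kt = 0.1007 × 4.34 = 0.4370, e^(−kt) = 0.6460.
M(4.34) = 1494.7 + (1018 − 1494.7) × 0.6460 = 1494.7 − 308.0 = 1186.8 Tg.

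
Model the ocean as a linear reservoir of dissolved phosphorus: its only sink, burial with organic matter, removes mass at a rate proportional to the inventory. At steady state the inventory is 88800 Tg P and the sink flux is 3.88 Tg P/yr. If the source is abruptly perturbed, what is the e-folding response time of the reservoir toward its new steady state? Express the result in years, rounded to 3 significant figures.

For a linear reservoir the response time equals the residence time τ = M/F.
τ = 88800 / 3.88 = 22890 yr.

22900 yr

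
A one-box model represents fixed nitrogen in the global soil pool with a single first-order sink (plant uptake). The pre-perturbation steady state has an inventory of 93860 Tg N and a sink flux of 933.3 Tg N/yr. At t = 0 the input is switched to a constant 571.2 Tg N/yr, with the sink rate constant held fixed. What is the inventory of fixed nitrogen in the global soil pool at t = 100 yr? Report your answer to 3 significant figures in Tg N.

70900 Tg N

τ = M₀/F₀ = 93860/933.3 = 100.6 yr; rate constant k = 1/τ.
New steady state M_∞ = F₁/k = F₁·τ = 571.2 × 100.6 = 57444 Tg N.
M(t) = M_∞ + (M₀ − M_∞)·e^(−t/τ); t/τ = 100/100.6 = 0.9944, so e^(−t/τ) = 0.3700.
M(t) = 57444 + 36420 × 0.3700 = 70917 Tg N.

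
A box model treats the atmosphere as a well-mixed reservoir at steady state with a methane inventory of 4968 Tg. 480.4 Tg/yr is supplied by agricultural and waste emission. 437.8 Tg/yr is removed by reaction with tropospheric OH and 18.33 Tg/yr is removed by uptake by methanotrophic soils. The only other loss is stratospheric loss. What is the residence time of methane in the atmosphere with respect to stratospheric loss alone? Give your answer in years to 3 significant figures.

205 yr

At steady state ΣF_in = ΣF_out.
ΣF_in = 480.40 Tg/yr.
Stratospheric loss flux = ΣF_in − (437.8 + 18.33) = 480.40 − 456.1 = 24.27 Tg/yr.
τ = M / F = 4968 / 24.27 = 204.7 yr.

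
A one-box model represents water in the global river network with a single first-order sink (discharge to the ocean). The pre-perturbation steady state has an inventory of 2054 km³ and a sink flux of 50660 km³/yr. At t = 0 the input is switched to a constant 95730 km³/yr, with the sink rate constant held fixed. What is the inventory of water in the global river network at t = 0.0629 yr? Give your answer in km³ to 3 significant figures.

The sink rate constant is k = F₀/M₀ = 50660/2054 = 24.66 yr⁻¹.
Solving dM/dt = F₁ − kM with M(0) = M₀ gives M(t) = F₁/k + (M₀ − F₁/k)·e^(−kt).
F₁/k = 95730/24.66 = 3881.4 km³; kt = 24.66 × 0.0629 = 1.551, e^(−kt) = 0.2120.
M(0.0629) = 3881.4 + (2054 − 3881.4) × 0.2120 = 3881.4 − 387.3 = 3494.0 km³.

3490 km³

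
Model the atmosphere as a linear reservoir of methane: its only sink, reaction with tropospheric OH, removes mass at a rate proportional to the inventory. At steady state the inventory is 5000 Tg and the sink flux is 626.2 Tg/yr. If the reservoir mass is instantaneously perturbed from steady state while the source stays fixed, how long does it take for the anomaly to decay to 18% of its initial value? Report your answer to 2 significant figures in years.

14 yr

For a linear reservoir the anomaly decays as exp(−t/τ) with τ = M/F = 5000/626.2 = 7.985 yr.
exp(−t/τ) = 0.18 ⇒ t = −τ ln(0.18) = 7.985 × 1.715 = 13.69 yr.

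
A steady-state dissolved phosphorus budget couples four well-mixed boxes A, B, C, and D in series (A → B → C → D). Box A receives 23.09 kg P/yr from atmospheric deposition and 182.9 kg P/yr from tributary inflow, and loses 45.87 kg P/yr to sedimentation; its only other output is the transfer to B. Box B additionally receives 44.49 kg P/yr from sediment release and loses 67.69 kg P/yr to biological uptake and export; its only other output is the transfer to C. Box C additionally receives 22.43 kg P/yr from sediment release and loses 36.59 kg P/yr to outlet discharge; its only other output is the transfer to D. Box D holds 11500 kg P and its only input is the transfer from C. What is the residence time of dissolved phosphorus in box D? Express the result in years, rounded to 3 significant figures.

Box A: F(A→B) = (23.09 + 182.9) − 45.87 = 160.12 kg P/yr.
Box B: F(B→C) = (160.12 + 44.49) − 67.69 = 136.92 kg P/yr.
Box C: F(C→D) = (136.92 + 22.43) − 36.59 = 122.76 kg P/yr.
Box D throughput = its input = 122.76 kg P/yr; τ = 11500 / 122.76 = 93.68 yr.

93.7 yr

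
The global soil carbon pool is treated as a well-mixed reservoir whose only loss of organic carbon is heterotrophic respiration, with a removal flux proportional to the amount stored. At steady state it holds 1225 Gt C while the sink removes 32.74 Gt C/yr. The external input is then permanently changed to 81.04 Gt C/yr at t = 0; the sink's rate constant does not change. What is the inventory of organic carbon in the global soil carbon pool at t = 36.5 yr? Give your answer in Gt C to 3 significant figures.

The sink rate constant is k = F₀/M₀ = 32.74/1225 = 0.02673 yr⁻¹.
Solving dM/dt = F₁ − kM with M(0) = M₀ gives M(t) = F₁/k + (M₀ − F₁/k)·e^(−kt).
F₁/k = 81.04/0.02673 = 3032.2 Gt C; kt = 0.02673 × 36.5 = 0.9755, e^(−kt) = 0.3770.
M(36.5) = 3032.2 + (1225 − 3032.2) × 0.3770 = 3032.2 − 681.3 = 2350.9 Gt C.

2350 Gt C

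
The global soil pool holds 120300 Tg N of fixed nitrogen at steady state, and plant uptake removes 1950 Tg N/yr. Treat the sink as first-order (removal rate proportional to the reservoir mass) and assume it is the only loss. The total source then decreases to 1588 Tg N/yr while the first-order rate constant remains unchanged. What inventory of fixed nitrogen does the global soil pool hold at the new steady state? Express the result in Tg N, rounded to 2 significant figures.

98000 Tg N

Rate constant k = F/M = 1950 / 120300 = 0.01621 yr⁻¹.
At the new steady state, source = k·M_new ⇒ M_new = 1588 / 0.01621 = 97970 Tg N.
(Equivalently M_new = M × F_new/F_old = 120300 × 1588/1950.)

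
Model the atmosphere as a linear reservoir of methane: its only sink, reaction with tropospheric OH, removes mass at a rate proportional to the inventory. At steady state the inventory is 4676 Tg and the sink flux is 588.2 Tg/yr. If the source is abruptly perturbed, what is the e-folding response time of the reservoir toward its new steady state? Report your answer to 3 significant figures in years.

7.95 yr

For a linear reservoir the response time equals the residence time τ = M/F.
τ = 4676 / 588.2 = 7.950 yr.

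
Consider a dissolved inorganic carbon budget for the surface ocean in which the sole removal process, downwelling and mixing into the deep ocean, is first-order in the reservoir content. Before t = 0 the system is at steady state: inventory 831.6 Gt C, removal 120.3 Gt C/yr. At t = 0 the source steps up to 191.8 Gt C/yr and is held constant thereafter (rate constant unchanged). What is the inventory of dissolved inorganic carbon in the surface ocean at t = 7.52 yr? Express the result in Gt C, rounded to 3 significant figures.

τ = M₀/F₀ = 831.6/120.3 = 6.913 yr; rate constant k = 1/τ.
New steady state M_∞ = F₁/k = F₁·τ = 191.8 × 6.913 = 1325.9 Gt C.
M(t) = M_∞ + (M₀ − M_∞)·e^(−t/τ); t/τ = 7.52/6.913 = 1.088, so e^(−t/τ) = 0.3369.
M(t) = 1325.9 − 494.3 × 0.3369 = 1159.3 Gt C.

1160 Gt C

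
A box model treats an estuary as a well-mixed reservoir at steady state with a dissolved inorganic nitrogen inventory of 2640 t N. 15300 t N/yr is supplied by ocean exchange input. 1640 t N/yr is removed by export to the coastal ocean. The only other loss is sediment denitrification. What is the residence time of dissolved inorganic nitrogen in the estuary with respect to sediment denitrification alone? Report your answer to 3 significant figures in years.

At steady state ΣF_in = ΣF_out.
ΣF_in = 15300 t N/yr.
Sediment denitrification flux = ΣF_in − (1640) = 15300 − 1640 = 13660 t N/yr.
τ = M / F = 2640 / 13660 = 0.1933 yr.

0.193 yr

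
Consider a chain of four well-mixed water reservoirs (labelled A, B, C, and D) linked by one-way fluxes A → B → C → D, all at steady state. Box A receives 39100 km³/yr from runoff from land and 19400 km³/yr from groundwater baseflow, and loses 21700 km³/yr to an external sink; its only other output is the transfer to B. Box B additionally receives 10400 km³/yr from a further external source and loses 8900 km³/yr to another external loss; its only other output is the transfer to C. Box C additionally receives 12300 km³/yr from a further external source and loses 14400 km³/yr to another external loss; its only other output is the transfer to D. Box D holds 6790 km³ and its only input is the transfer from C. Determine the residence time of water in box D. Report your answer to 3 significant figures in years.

0.188 yr

Box A: F(A→B) = (39100 + 19400) − 21700 = 36800 km³/yr.
Box B: F(B→C) = (36800 + 10400) − 8900 = 38300 km³/yr.
Box C: F(C→D) = (38300 + 12300) − 14400 = 36200 km³/yr.
Box D throughput = its input = 36200 km³/yr; τ = 6790 / 36200 = 0.1876 yr.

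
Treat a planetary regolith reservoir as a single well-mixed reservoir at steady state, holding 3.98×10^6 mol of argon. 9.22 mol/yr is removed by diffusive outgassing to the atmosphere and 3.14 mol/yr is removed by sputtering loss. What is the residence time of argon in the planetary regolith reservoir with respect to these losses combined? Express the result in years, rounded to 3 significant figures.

322000 yr

Total removal = 9.220 + 3.140 = 12.360 mol/yr.
τ = M / ΣF_out = 3.98×10^6 / 12.360 = 322000 yr.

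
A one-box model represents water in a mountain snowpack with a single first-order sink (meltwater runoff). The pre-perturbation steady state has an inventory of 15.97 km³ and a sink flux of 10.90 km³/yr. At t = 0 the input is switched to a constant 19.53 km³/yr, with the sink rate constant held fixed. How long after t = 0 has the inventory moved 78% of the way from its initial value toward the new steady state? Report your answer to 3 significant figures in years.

2.22 yr

τ = M₀/F₀ = 15.97/10.90 = 1.465 yr.
The remaining gap fraction is e^(−t/τ); 78% covered ⇒ e^(−t/τ) = 0.220.
t = −τ ln(0.220) = 1.465 × 1.514 = 2.218 yr.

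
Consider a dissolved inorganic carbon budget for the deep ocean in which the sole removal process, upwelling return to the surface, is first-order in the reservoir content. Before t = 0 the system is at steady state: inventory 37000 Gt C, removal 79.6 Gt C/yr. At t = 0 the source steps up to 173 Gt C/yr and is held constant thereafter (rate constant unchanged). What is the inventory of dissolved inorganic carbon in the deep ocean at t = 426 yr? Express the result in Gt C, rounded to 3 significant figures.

The sink rate constant is k = F₀/M₀ = 79.6/37000 = 0.002151 yr⁻¹.
Solving dM/dt = F₁ − kM with M(0) = M₀ gives M(t) = F₁/k + (M₀ − F₁/k)·e^(−kt).
F₁/k = 173/0.002151 = 80415 Gt C; kt = 0.002151 × 426 = 0.9165, e^(−kt) = 0.3999.
M(426) = 80415 + (37000 − 80415) × 0.3999 = 80415 − 17360 = 63052 Gt C.

63100 Gt C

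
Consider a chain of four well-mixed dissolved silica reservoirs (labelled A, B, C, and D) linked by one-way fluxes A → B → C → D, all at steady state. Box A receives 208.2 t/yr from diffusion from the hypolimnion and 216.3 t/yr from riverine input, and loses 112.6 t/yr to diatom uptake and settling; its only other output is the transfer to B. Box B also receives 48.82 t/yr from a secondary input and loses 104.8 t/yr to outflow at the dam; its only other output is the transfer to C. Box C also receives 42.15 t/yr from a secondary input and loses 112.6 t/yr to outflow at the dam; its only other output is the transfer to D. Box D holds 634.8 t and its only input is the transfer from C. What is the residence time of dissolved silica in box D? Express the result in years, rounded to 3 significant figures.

3.42 yr

Box A: F(A→B) = (208.2 + 216.3) − 112.6 = 311.90 t/yr.
Box B: F(B→C) = (311.90 + 48.82) − 104.8 = 255.92 t/yr.
Box C: F(C→D) = (255.92 + 42.15) − 112.6 = 185.47 t/yr.
Box D throughput = its input = 185.47 t/yr; τ = 634.8 / 185.47 = 3.423 yr.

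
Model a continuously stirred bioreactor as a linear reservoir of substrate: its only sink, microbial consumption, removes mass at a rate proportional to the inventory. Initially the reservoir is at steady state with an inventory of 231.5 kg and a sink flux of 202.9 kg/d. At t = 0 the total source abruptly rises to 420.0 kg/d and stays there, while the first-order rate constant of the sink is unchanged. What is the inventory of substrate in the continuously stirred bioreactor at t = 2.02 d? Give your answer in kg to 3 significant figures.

The sink rate constant is k = F₀/M₀ = 202.9/231.5 = 0.8765 d⁻¹.
Solving dM/dt = F₁ − kM with M(0) = M₀ gives M(t) = F₁/k + (M₀ − F₁/k)·e^(−kt).
F₁/k = 420.0/0.8765 = 479.20 kg; kt = 0.8765 × 2.02 = 1.770, e^(−kt) = 0.1703.
M(2.02) = 479.20 + (231.5 − 479.20) × 0.1703 = 479.20 − 42.17 = 437.03 kg.

437 kg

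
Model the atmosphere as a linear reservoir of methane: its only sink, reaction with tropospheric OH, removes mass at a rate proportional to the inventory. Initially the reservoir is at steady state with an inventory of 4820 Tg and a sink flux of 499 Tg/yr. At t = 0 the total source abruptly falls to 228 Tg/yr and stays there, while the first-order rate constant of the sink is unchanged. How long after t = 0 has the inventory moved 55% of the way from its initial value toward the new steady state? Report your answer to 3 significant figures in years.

τ = M₀/F₀ = 4820/499 = 9.659 yr.
The remaining gap fraction is e^(−t/τ); 55% covered ⇒ e^(−t/τ) = 0.450.
t = −τ ln(0.450) = 9.659 × 0.7985 = 7.713 yr.

7.71 yr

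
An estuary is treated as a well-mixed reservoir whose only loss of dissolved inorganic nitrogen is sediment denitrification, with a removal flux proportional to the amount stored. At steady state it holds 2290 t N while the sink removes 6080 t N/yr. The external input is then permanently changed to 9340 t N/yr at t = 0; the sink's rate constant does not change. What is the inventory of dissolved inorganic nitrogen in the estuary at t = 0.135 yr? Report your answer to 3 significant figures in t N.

2660 t N

τ = M₀/F₀ = 2290/6080 = 0.3766 yr; rate constant k = 1/τ.
New steady state M_∞ = F₁/k = F₁·τ = 9340 × 0.3766 = 3517.9 t N.
M(t) = M_∞ + (M₀ − M_∞)·e^(−t/τ); t/τ = 0.135/0.3766 = 0.3584, so e^(−t/τ) = 0.6988.
M(t) = 3517.9 − 1228 × 0.6988 = 2659.9 t N.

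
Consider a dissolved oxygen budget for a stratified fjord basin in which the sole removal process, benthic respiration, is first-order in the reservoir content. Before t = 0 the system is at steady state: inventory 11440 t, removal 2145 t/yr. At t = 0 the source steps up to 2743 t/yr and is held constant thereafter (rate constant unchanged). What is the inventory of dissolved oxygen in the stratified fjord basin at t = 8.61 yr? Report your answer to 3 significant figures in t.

The sink rate constant is k = F₀/M₀ = 2145/11440 = 0.1875 yr⁻¹.
Solving dM/dt = F₁ − kM with M(0) = M₀ gives M(t) = F₁/k + (M₀ − F₁/k)·e^(−kt).
F₁/k = 2743/0.1875 = 14629 t; kt = 0.1875 × 8.61 = 1.614, e^(−kt) = 0.1990.
M(8.61) = 14629 + (11440 − 14629) × 0.1990 = 14629 − 634.7 = 13995 t.

14000 t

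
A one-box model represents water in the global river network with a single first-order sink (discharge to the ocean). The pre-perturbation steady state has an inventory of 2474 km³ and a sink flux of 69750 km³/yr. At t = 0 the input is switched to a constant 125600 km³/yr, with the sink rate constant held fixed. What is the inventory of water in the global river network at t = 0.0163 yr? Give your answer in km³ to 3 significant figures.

The sink rate constant is k = F₀/M₀ = 69750/2474 = 28.19 yr⁻¹.
Solving dM/dt = F₁ − kM with M(0) = M₀ gives M(t) = F₁/k + (M₀ − F₁/k)·e^(−kt).
F₁/k = 125600/28.19 = 4455.0 km³; kt = 28.19 × 0.0163 = 0.4595, e^(−kt) = 0.6316.
M(0.0163) = 4455.0 + (2474 − 4455.0) × 0.6316 = 4455.0 − 1251 = 3203.9 km³.

3200 km³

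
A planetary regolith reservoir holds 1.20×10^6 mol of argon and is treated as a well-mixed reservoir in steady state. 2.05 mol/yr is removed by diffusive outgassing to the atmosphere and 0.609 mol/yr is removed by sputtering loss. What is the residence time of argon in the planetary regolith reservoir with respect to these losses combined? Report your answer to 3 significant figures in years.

Total removal = 2.050 + 0.6090 = 2.6590 mol/yr.
τ = M / ΣF_out = 1.20×10^6 / 2.6590 = 451300 yr.

451000 yr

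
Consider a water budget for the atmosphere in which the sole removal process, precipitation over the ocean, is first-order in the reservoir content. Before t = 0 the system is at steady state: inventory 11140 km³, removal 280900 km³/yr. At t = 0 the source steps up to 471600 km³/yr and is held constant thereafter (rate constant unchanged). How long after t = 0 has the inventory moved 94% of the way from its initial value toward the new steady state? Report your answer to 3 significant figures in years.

τ = M₀/F₀ = 11140/280900 = 0.03966 yr.
The remaining gap fraction is e^(−t/τ); 94% covered ⇒ e^(−t/τ) = 0.0600.
t = −τ ln(0.0600) = 0.03966 × 2.813 = 0.1116 yr.

0.112 yr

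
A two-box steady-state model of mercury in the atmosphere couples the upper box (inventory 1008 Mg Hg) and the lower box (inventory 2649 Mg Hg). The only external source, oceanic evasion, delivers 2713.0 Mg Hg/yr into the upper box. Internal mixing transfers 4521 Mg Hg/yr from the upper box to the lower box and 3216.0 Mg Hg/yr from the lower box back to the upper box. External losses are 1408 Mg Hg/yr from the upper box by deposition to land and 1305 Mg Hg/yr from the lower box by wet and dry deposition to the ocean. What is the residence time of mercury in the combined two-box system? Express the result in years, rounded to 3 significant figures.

1.35 yr

For the system as a whole, the A↔B exchange is internal and contributes nothing to the throughput; only the external sinks remove mass.
M_total = 1008 + 2649 = 3657.0 Mg Hg.
ΣF_external_out = 1408 + 1305 = 2713.0 Mg Hg/yr.
τ = M_total / ΣF_ext = 3657.0 / 2713.0 = 1.348 yr.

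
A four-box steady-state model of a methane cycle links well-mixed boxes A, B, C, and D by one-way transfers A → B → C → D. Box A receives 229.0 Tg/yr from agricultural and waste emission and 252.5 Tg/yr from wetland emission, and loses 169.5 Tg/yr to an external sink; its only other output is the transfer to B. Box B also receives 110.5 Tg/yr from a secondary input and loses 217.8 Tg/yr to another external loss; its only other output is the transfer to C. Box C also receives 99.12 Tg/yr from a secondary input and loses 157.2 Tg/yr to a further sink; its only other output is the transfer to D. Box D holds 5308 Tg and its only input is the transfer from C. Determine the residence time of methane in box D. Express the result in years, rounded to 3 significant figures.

Box A: F(A→B) = (229.0 + 252.5) − 169.5 = 312.00 Tg/yr.
Box B: F(B→C) = (312.00 + 110.5) − 217.8 = 204.70 Tg/yr.
Box C: F(C→D) = (204.70 + 99.12) − 157.2 = 146.62 Tg/yr.
Box D throughput = its input = 146.62 Tg/yr; τ = 5308 / 146.62 = 36.20 yr.

36.2 yr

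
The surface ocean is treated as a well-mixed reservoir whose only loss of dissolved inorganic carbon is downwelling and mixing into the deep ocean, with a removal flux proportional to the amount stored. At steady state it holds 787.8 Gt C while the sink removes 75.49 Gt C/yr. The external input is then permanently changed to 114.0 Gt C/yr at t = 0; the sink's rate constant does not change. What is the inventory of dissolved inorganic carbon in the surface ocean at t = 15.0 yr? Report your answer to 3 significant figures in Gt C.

τ = M₀/F₀ = 787.8/75.49 = 10.44 yr; rate constant k = 1/τ.
New steady state M_∞ = F₁/k = F₁·τ = 114.0 × 10.44 = 1189.7 Gt C.
M(t) = M_∞ + (M₀ − M_∞)·e^(−t/τ); t/τ = 15.0/10.44 = 1.437, so e^(−t/τ) = 0.2376.
M(t) = 1189.7 − 401.9 × 0.2376 = 1094.2 Gt C.

1090 Gt C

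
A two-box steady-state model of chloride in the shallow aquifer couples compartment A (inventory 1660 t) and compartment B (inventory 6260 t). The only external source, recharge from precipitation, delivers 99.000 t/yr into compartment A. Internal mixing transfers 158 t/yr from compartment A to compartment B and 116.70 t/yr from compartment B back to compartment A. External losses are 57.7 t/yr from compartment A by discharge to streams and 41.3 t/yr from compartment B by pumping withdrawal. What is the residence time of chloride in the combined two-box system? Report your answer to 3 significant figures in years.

80.0 yr

Treat the two boxes together as one reservoir: the mixing fluxes between them are internal recycling, so τ = ΣM / Σ(external losses).
M_total = 1660 + 6260 = 7920.0 t.
ΣF_external_out = 57.7 + 41.3 = 99.000 t/yr.
τ = M_total / ΣF_ext = 7920.0 / 99.000 = 80.00 yr.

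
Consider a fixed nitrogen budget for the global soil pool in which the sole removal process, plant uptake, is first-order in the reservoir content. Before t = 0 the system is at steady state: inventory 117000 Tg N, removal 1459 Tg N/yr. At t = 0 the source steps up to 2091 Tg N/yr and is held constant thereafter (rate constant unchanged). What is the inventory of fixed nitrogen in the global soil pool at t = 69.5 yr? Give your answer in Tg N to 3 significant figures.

The sink rate constant is k = F₀/M₀ = 1459/117000 = 0.01247 yr⁻¹.
Solving dM/dt = F₁ − kM with M(0) = M₀ gives M(t) = F₁/k + (M₀ − F₁/k)·e^(−kt).
F₁/k = 2091/0.01247 = 167680 Tg N; kt = 0.01247 × 69.5 = 0.8667, e^(−kt) = 0.4203.
M(69.5) = 167680 + (117000 − 167680) × 0.4203 = 167680 − 21300 = 146380 Tg N.

146000 Tg N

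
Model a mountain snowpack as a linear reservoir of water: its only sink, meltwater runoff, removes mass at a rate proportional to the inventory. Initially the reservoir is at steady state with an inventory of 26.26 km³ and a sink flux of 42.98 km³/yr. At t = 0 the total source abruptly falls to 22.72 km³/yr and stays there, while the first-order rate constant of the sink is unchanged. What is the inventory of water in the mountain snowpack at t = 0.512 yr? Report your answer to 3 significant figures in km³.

19.2 km³

The sink rate constant is k = F₀/M₀ = 42.98/26.26 = 1.637 yr⁻¹.
Solving dM/dt = F₁ − kM with M(0) = M₀ gives M(t) = F₁/k + (M₀ − F₁/k)·e^(−kt).
F₁/k = 22.72/1.637 = 13.882 km³; kt = 1.637 × 0.512 = 0.8380, e^(−kt) = 0.4326.
M(0.512) = 13.882 + (26.26 − 13.882) × 0.4326 = 13.882 + 5.355 = 19.236 km³.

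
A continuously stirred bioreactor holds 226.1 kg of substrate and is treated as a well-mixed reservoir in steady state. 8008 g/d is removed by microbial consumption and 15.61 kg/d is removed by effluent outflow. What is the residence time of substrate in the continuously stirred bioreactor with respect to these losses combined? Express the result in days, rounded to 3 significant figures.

9.57 d

Convert the microbial consumption flux: 8008 g/d = 8.008 kg/d.
Total removal = 8.008 + 15.61 = 23.618 kg/d.
τ = M / ΣF_out = 226.1 / 23.618 = 9.573 d.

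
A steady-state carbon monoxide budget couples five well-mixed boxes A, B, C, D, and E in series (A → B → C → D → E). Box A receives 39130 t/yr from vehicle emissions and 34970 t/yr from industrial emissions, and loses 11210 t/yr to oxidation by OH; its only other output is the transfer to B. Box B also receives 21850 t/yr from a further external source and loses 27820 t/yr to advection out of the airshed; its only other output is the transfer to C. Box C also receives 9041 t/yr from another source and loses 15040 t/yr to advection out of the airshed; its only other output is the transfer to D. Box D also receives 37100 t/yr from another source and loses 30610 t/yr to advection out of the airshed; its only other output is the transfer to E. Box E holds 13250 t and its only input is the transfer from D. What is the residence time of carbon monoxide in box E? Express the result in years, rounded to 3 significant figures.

0.231 yr

Box A: F(A→B) = (39130 + 34970) − 11210 = 62890 t/yr.
Box B: F(B→C) = (62890 + 21850) − 27820 = 56920 t/yr.
Box C: F(C→D) = (56920 + 9041) − 15040 = 50921 t/yr.
Box D: F(D→E) = (50921 + 37100) − 30610 = 57411 t/yr.
Box E throughput = its input = 57411 t/yr; τ = 13250 / 57411 = 0.2308 yr.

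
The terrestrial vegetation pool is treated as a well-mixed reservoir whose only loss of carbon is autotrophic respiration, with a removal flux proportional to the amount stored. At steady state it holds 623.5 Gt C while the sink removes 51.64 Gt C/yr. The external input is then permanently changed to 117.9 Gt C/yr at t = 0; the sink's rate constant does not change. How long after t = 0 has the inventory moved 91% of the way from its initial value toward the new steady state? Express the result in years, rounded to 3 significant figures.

τ = M₀/F₀ = 623.5/51.64 = 12.07 yr.
The remaining gap fraction is e^(−t/τ); 91% covered ⇒ e^(−t/τ) = 0.0900.
t = −τ ln(0.0900) = 12.07 × 2.408 = 29.07 yr.

29.1 yr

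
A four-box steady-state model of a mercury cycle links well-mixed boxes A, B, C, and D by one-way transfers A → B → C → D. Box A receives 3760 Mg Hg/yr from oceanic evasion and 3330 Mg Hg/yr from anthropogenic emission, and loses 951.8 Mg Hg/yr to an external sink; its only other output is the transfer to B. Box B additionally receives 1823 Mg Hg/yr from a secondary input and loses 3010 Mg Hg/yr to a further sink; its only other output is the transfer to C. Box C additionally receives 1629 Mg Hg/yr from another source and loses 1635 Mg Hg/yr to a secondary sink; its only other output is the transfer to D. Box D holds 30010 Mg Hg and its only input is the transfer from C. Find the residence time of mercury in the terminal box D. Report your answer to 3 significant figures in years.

Box A: F(A→B) = (3760 + 3330) − 951.8 = 6138.2 Mg Hg/yr.
Box B: F(B→C) = (6138.2 + 1823) − 3010 = 4951.2 Mg Hg/yr.
Box C: F(C→D) = (4951.2 + 1629) − 1635 = 4945.2 Mg Hg/yr.
Box D throughput = its input = 4945.2 Mg Hg/yr; τ = 30010 / 4945.2 = 6.069 yr.

6.07 yr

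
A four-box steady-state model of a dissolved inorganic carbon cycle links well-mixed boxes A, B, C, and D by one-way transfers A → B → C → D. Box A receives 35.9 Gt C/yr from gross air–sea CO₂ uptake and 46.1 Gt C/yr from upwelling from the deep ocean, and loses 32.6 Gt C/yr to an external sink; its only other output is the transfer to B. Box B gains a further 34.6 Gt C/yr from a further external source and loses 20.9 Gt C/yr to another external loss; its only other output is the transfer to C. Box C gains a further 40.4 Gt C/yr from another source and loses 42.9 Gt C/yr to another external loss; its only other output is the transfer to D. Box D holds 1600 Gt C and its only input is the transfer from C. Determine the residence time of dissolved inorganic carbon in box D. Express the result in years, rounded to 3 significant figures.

Box A: F(A→B) = (35.9 + 46.1) − 32.6 = 49.400 Gt C/yr.
Box B: F(B→C) = (49.400 + 34.6) − 20.9 = 63.100 Gt C/yr.
Box C: F(C→D) = (63.100 + 40.4) − 42.9 = 60.600 Gt C/yr.
Box D throughput = its input = 60.600 Gt C/yr; τ = 1600 / 60.600 = 26.40 yr.

26.4 yr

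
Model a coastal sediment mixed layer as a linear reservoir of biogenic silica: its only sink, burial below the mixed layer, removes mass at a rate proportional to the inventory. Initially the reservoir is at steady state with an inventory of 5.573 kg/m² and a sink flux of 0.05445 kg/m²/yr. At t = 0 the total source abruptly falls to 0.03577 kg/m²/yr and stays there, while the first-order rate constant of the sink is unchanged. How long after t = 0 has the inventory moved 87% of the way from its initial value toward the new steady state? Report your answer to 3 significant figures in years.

209 yr

τ = M₀/F₀ = 5.573/0.05445 = 102.4 yr.
The remaining gap fraction is e^(−t/τ); 87% covered ⇒ e^(−t/τ) = 0.130.
t = −τ ln(0.130) = 102.4 × 2.040 = 208.8 yr.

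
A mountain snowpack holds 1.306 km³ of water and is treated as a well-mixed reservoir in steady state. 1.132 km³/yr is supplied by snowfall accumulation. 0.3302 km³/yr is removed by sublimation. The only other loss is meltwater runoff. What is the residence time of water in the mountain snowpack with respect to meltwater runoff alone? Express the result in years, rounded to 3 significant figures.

1.63 yr

At steady state ΣF_in = ΣF_out.
ΣF_in = 1.1320 km³/yr.
Meltwater runoff flux = ΣF_in − (0.3302) = 1.1320 − 0.3302 = 0.8018 km³/yr.
τ = M / F = 1.306 / 0.8018 = 1.629 yr.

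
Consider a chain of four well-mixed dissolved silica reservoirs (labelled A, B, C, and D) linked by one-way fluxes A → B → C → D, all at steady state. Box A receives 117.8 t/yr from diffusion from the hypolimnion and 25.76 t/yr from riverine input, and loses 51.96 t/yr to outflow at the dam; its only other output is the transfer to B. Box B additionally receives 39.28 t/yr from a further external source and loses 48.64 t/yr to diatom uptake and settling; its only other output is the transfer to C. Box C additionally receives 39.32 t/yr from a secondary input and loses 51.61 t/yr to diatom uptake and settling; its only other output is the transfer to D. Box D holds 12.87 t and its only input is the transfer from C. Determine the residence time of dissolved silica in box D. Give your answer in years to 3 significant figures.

Box A: F(A→B) = (117.8 + 25.76) − 51.96 = 91.600 t/yr.
Box B: F(B→C) = (91.600 + 39.28) − 48.64 = 82.240 t/yr.
Box C: F(C→D) = (82.240 + 39.32) − 51.61 = 69.950 t/yr.
Box D throughput = its input = 69.950 t/yr; τ = 12.87 / 69.950 = 0.1840 yr.

0.184 yr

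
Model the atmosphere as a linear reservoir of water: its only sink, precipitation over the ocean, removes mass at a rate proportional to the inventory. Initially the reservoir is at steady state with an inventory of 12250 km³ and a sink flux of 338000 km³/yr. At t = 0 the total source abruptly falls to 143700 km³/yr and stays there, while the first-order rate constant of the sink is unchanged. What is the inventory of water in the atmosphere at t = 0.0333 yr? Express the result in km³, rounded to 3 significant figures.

8020 km³

Residence time τ = M₀/F₀ = 0.03624 yr. The eventual steady state is M_∞ = M₀·(F₁/F₀) = 12250 × 143700/338000 = 5208.1 km³.
The anomaly ΔM(t) = M(t) − M_∞ decays as ΔM₀·e^(−t/τ) with ΔM₀ = 12250 − 5208.1 = 7042 km³.
At t = 0.0333 yr, e^(−t/τ) = e^(−0.9188) = 0.3990, so ΔM = 2810 km³ and M = 5208.1 + 2810 = 8017.8 km³.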